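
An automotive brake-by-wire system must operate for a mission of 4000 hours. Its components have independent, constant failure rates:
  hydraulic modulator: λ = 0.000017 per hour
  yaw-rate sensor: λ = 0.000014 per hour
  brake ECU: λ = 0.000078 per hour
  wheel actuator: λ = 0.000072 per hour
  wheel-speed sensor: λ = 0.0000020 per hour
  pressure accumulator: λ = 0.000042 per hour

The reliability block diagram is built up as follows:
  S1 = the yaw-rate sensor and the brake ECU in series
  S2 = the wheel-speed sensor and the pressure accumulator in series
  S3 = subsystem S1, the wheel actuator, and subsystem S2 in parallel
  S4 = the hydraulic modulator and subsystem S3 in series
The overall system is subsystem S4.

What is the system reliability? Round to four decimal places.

0.9226

R(hydraulic modulator) = exp(−0.000017 × 4000) = 0.934260
R(yaw-rate sensor) = exp(−0.000014 × 4000) = 0.945539
R(brake ECU) = exp(−0.000078 × 4000) = 0.731982
R(wheel actuator) = exp(−0.000072 × 4000) = 0.749762
R(wheel-speed sensor) = exp(−0.0000020 × 4000) = 0.992032
R(pressure accumulator) = exp(−0.000042 × 4000) = 0.845354
Series (yaw-rate sensor and brake ECU): 0.945539 × 0.731982 = 0.692118
Series (wheel-speed sensor and pressure accumulator): 0.992032 × 0.845354 = 0.838618
Parallel ([0.692118], wheel actuator, and [0.838618]): 1 − (1 − 0.692118)(1 − 0.749762)(1 − 0.838618) = 0.987567
Series (hydraulic modulator and [0.987567]): 0.934260 × 0.987567 = 0.9226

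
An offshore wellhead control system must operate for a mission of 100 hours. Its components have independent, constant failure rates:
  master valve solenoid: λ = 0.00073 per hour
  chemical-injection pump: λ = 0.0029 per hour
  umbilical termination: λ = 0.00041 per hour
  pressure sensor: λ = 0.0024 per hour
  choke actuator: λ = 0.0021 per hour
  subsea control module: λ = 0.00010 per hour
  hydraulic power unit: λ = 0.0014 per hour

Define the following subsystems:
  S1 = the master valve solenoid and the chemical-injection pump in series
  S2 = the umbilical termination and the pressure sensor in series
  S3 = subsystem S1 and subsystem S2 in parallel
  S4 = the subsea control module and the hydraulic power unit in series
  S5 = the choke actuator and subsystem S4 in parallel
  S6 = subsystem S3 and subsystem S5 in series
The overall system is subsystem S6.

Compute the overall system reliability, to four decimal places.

R(master valve solenoid) = exp(−0.00073 × 100) = 0.929601
R(chemical-injection pump) = exp(−0.0029 × 100) = 0.748264
R(umbilical termination) = exp(−0.00041 × 100) = 0.959829
R(pressure sensor) = exp(−0.0024 × 100) = 0.786628
R(choke actuator) = exp(−0.0021 × 100) = 0.810584
R(subsea control module) = exp(−0.00010 × 100) = 0.990050
R(hydraulic power unit) = exp(−0.0014 × 100) = 0.869358
Series (master valve solenoid and chemical-injection pump): 0.929601 × 0.748264 = 0.695587
Series (umbilical termination and pressure sensor): 0.959829 × 0.786628 = 0.755028
Parallel ([0.695587] and [0.755028]): 1 − (1 − 0.695587)(1 − 0.755028) = 0.925427
Series (subsea control module and hydraulic power unit): 0.990050 × 0.869358 = 0.860708
Parallel (choke actuator and [0.860708]): 1 − (1 − 0.810584)(1 − 0.860708) = 0.973616
Series ([0.925427] and [0.973616]): 0.925427 × 0.973616 = 0.9010

0.9010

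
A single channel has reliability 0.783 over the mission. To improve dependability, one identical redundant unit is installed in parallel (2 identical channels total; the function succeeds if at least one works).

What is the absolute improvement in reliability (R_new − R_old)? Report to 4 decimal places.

0.1699

R_before = 0.783
R_after = 1 − (1 − 0.783)^2 = 0.9529
ΔR = 0.9529 − 0.783 = 0.1699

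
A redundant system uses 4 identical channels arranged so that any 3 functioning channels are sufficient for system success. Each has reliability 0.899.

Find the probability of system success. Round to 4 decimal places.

R = Σ_{i=3}^{4} C(4,i) p^i (1−p)^{4−i} with p = 0.899
C(4,3)·0.899^3·0.101^1 = 0.293535
C(4,4)·0.899^4·0.101^0 = 0.653189
Sum = 0.9467

0.9467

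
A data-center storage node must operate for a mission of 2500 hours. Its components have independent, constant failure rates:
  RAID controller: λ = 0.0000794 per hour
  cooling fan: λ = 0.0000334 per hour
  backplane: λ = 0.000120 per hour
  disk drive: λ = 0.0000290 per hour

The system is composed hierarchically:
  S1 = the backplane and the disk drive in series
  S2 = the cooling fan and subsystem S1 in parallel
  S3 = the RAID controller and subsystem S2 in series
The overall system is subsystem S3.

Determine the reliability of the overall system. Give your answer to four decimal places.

R(RAID controller) = exp(−0.0000794 × 2500) = 0.819960
R(cooling fan) = exp(−0.0000334 × 2500) = 0.919891
R(backplane) = exp(−0.000120 × 2500) = 0.740818
R(disk drive) = exp(−0.0000290 × 2500) = 0.930066
Series (backplane and disk drive): 0.740818 × 0.930066 = 0.689010
Parallel (cooling fan and [0.689010]): 1 − (1 − 0.919891)(1 − 0.689010) = 0.975087
Series (RAID controller and [0.975087]): 0.819960 × 0.975087 = 0.7995

0.7995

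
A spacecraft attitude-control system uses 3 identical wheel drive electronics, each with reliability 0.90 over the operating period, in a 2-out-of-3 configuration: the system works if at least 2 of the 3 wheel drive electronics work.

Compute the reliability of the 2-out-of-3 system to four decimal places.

0.9720

R = Σ_{i=2}^{3} C(3,i) p^i (1−p)^{3−i} with p = 0.90
C(3,2)·0.90^2·0.10^1 = 0.243000
C(3,3)·0.90^3·0.10^0 = 0.729000
Sum = 0.9720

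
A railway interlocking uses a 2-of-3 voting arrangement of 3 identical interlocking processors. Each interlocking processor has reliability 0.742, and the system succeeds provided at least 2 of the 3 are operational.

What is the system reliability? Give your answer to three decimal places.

0.835

R = Σ_{i=2}^{3} C(3,i) p^i (1−p)^{3−i} with p = 0.742
C(3,2)·0.742^2·0.258^1 = 0.42614
C(3,3)·0.742^3·0.258^0 = 0.40852
Sum = 0.835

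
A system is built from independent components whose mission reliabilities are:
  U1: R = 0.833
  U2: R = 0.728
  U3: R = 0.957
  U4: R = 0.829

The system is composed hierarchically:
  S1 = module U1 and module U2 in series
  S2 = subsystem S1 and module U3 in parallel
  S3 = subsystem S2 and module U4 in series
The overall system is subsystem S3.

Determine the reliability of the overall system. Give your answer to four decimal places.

Series (U1 and U2): 0.833000 × 0.728000 = 0.606424
Parallel ([0.606424] and U3): 1 − (1 − 0.606424)(1 − 0.957000) = 0.983076
Series ([0.983076] and U4): 0.983076 × 0.829000 = 0.8150

0.8150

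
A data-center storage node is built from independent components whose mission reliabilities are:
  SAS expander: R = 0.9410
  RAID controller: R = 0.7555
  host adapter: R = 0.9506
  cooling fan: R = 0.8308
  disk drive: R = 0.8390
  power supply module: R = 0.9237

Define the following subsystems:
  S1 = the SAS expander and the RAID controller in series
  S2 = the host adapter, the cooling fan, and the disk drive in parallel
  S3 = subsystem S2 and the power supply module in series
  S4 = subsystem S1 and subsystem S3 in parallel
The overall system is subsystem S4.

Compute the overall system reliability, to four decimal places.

0.9776

Series (SAS expander and RAID controller): 0.941000 × 0.755500 = 0.710926
Parallel (host adapter, cooling fan, and disk drive): 1 − (1 − 0.950600)(1 − 0.830800)(1 − 0.839000) = 0.998654
Series ([0.998654] and power supply module): 0.998654 × 0.923700 = 0.922457
Parallel ([0.710926] and [0.922457]): 1 − (1 − 0.710926)(1 − 0.922457) = 0.9776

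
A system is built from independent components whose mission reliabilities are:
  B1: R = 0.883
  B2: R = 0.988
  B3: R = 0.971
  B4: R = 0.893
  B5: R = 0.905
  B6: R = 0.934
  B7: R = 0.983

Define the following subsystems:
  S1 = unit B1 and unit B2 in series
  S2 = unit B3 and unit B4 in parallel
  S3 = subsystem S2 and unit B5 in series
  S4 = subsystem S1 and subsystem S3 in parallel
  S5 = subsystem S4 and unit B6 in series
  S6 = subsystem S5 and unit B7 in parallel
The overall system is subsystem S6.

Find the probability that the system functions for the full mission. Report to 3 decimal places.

0.999

Series (B1 and B2): 0.88300 × 0.98800 = 0.87240
Parallel (B3 and B4): 1 − (1 − 0.97100)(1 − 0.89300) = 0.99690
Series ([0.99690] and B5): 0.99690 × 0.90500 = 0.90219
Parallel ([0.87240] and [0.90219]): 1 − (1 − 0.87240)(1 − 0.90219) = 0.98752
Series ([0.98752] and B6): 0.98752 × 0.93400 = 0.92234
Parallel ([0.92234] and B7): 1 − (1 − 0.92234)(1 − 0.98300) = 0.999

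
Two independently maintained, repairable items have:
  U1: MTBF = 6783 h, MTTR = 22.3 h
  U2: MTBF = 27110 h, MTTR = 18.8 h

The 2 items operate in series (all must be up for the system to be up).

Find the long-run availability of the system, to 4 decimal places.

A(U1) = MTBF/(MTBF+MTTR) = 6783/(6783+22.3) = 0.996723
A(U2) = MTBF/(MTBF+MTTR) = 27110/(27110+18.8) = 0.999307
Series availability: 0.996723 × 0.999307 = 0.9960

0.9960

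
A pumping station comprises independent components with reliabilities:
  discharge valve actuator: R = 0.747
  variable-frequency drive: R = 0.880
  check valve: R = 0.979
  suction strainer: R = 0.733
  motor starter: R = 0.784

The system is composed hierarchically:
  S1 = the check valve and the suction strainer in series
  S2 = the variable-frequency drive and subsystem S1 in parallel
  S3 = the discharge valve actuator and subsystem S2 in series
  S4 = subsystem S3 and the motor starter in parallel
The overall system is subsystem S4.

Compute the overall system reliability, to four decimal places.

Series (check valve and suction strainer): 0.979000 × 0.733000 = 0.717607
Parallel (variable-frequency drive and [0.717607]): 1 − (1 − 0.880000)(1 − 0.717607) = 0.966113
Series (discharge valve actuator and [0.966113]): 0.747000 × 0.966113 = 0.721686
Parallel ([0.721686] and motor starter): 1 − (1 − 0.721686)(1 − 0.784000) = 0.9399

0.9399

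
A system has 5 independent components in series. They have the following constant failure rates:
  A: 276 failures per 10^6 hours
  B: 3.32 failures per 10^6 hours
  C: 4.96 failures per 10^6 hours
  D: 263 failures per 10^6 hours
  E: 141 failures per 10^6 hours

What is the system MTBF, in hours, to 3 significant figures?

Series of exponential components: λ_sys = Σ λ_i
λ_sys = 0.000276 + 0.00000332 + 0.00000496 + 0.000263 + 0.000141 = 6.8828e-04 /h
MTBF = 1 / λ_sys = 1450 h

1450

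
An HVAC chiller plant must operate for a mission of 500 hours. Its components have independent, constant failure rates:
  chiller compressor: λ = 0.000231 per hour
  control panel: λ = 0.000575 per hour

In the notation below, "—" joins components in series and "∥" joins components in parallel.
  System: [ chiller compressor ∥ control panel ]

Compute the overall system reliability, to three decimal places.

R(chiller compressor) = exp(−0.000231 × 500) = 0.89092
R(control panel) = exp(−0.000575 × 500) = 0.75014
Parallel (chiller compressor and control panel): 1 − (1 − 0.89092)(1 − 0.75014) = 0.973

0.973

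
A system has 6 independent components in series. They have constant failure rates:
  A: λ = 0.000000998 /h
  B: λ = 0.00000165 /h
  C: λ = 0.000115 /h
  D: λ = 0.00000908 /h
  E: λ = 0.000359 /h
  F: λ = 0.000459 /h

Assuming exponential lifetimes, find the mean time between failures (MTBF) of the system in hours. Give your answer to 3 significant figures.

Series of exponential components: λ_sys = Σ λ_i
λ_sys = 0.000000998 + 0.00000165 + 0.000115 + 0.00000908 + 0.000359 + 0.000459 = 9.4473e-04 /h
MTBF = 1 / λ_sys = 1060 h

1060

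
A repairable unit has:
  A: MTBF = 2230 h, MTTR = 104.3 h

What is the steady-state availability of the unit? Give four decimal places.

A(A) = MTBF/(MTBF+MTTR) = 2230/(2230+104.3) = 0.9553

0.9553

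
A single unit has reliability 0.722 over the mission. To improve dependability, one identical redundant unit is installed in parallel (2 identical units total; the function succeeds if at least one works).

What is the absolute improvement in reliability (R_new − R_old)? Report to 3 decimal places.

0.201

R_before = 0.722
R_after = 1 − (1 − 0.722)^2 = 0.923
ΔR = 0.923 − 0.722 = 0.201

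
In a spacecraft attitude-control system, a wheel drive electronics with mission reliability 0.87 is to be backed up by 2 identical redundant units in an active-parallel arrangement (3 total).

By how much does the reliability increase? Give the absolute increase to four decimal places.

R_before = 0.87
R_after = 1 − (1 − 0.87)^3 = 0.9978
ΔR = 0.9978 − 0.87 = 0.1278

0.1278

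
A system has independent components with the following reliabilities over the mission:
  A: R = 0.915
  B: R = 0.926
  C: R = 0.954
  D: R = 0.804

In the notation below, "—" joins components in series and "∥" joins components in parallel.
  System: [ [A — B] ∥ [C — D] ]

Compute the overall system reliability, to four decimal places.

Series (A and B): 0.915000 × 0.926000 = 0.847290
Series (C and D): 0.954000 × 0.804000 = 0.767016
Parallel ([0.847290] and [0.767016]): 1 − (1 − 0.847290)(1 − 0.767016) = 0.9644

0.9644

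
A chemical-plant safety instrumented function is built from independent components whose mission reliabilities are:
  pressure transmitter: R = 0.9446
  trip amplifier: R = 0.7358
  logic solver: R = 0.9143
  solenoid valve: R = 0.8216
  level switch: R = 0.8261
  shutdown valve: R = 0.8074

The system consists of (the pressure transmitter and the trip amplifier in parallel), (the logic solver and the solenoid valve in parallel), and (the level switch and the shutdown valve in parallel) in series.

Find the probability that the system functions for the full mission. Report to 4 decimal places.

Parallel (pressure transmitter and trip amplifier): 1 − (1 − 0.944600)(1 − 0.735800) = 0.985363
Parallel (logic solver and solenoid valve): 1 − (1 − 0.914300)(1 − 0.821600) = 0.984711
Parallel (level switch and shutdown valve): 1 − (1 − 0.826100)(1 − 0.807400) = 0.966507
Series ([0.985363], [0.984711], and [0.966507]): 0.985363 × 0.984711 × 0.966507 = 0.9378

0.9378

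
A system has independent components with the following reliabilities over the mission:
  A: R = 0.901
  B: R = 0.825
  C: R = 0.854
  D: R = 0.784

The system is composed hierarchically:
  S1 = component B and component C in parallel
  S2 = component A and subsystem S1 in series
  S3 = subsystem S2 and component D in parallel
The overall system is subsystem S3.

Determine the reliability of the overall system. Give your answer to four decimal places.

Parallel (B and C): 1 − (1 − 0.825000)(1 − 0.854000) = 0.974450
Series (A and [0.974450]): 0.901000 × 0.974450 = 0.877979
Parallel ([0.877979] and D): 1 − (1 − 0.877979)(1 − 0.784000) = 0.9736

0.9736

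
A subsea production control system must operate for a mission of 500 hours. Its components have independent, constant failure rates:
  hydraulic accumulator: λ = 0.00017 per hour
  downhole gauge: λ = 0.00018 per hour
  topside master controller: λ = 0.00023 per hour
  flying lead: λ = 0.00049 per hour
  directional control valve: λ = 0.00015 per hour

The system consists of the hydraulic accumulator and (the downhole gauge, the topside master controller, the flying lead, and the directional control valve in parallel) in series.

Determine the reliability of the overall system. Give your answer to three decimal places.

R(hydraulic accumulator) = exp(−0.00017 × 500) = 0.91851
R(downhole gauge) = exp(−0.00018 × 500) = 0.91393
R(topside master controller) = exp(−0.00023 × 500) = 0.89137
R(flying lead) = exp(−0.00049 × 500) = 0.78270
R(directional control valve) = exp(−0.00015 × 500) = 0.92774
Parallel (downhole gauge, topside master controller, flying lead, and directional control valve): 1 − (1 − 0.91393)(1 − 0.89137)(1 − 0.78270)(1 − 0.92774) = 0.99985
Series (hydraulic accumulator and [0.99985]): 0.91851 × 0.99985 = 0.918

0.918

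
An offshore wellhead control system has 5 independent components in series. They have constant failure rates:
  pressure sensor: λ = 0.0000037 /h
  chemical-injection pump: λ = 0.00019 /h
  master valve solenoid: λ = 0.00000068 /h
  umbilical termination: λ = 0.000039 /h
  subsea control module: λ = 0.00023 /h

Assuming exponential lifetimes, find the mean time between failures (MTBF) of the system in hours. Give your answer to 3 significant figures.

2160

Series of exponential components: λ_sys = Σ λ_i
λ_sys = 0.0000037 + 0.00019 + 0.00000068 + 0.000039 + 0.00023 = 4.6338e-04 /h
MTBF = 1 / λ_sys = 2160 h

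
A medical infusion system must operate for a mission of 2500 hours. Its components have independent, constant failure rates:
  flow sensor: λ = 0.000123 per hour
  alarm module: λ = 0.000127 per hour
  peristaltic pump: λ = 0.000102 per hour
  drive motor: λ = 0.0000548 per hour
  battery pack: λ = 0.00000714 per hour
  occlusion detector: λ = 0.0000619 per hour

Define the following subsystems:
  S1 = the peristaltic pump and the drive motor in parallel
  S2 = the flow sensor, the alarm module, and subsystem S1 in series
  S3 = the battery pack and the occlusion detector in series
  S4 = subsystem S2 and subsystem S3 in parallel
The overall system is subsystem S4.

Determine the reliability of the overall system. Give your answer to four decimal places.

R(flow sensor) = exp(−0.000123 × 2500) = 0.735283
R(alarm module) = exp(−0.000127 × 2500) = 0.727967
R(peristaltic pump) = exp(−0.000102 × 2500) = 0.774916
R(drive motor) = exp(−0.0000548 × 2500) = 0.871970
R(battery pack) = exp(−0.00000714 × 2500) = 0.982308
R(occlusion detector) = exp(−0.0000619 × 2500) = 0.856629
Parallel (peristaltic pump and drive motor): 1 − (1 − 0.774916)(1 − 0.871970) = 0.971182
Series (flow sensor, alarm module, and [0.971182]): 0.735283 × 0.727967 × 0.971182 = 0.519837
Series (battery pack and occlusion detector): 0.982308 × 0.856629 = 0.841474
Parallel ([0.519837] and [0.841474]): 1 − (1 − 0.519837)(1 − 0.841474) = 0.9239

0.9239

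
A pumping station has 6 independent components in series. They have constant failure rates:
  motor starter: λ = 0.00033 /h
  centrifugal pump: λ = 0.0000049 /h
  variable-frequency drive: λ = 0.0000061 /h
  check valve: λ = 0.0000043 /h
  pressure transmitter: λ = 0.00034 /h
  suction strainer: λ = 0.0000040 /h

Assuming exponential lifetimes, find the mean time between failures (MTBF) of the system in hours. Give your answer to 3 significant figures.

1450

Series of exponential components: λ_sys = Σ λ_i
λ_sys = 0.00033 + 0.0000049 + 0.0000061 + 0.0000043 + 0.00034 + 0.0000040 = 6.8930e-04 /h
MTBF = 1 / λ_sys = 1450 h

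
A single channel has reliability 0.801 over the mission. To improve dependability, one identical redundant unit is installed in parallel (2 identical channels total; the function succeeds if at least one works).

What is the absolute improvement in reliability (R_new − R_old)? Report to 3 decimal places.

R_before = 0.801
R_after = 1 − (1 − 0.801)^2 = 0.960
ΔR = 0.960 − 0.801 = 0.159

0.159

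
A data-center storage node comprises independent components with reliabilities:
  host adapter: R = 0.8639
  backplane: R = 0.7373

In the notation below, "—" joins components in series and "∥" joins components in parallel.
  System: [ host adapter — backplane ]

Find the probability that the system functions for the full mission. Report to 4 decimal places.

0.6370

Series (host adapter and backplane): 0.863900 × 0.737300 = 0.6370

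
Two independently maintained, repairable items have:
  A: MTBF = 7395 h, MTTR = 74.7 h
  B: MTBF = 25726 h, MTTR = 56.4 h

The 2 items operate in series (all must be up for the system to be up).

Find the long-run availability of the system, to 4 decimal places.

A(A) = MTBF/(MTBF+MTTR) = 7395/(7395+74.7) = 0.990000
A(B) = MTBF/(MTBF+MTTR) = 25726/(25726+56.4) = 0.997812
Series availability: 0.990000 × 0.997812 = 0.9878

0.9878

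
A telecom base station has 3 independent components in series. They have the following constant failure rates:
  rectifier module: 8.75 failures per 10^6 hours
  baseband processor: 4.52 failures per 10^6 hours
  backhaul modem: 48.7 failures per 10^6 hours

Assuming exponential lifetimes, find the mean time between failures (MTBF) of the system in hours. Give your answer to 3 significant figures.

Series of exponential components: λ_sys = Σ λ_i
λ_sys = 0.00000875 + 0.00000452 + 0.0000487 = 6.1970e-05 /h
MTBF = 1 / λ_sys = 16100 h

16100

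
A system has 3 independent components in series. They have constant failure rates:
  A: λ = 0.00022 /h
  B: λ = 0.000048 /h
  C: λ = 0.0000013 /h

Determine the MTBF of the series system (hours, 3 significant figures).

3710

Series of exponential components: λ_sys = Σ λ_i
λ_sys = 0.00022 + 0.000048 + 0.0000013 = 2.6930e-04 /h
MTBF = 1 / λ_sys = 3710 h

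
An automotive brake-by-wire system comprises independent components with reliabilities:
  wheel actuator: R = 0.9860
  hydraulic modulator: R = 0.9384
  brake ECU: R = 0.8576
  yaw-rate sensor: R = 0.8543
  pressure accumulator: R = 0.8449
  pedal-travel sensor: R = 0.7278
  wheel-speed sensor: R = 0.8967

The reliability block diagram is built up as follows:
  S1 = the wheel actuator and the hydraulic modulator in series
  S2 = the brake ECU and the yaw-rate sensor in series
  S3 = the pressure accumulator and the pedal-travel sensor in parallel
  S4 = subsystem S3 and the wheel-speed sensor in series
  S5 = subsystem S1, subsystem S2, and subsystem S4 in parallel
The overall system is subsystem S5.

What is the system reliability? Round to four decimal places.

0.9972

Series (wheel actuator and hydraulic modulator): 0.986000 × 0.938400 = 0.925262
Series (brake ECU and yaw-rate sensor): 0.857600 × 0.854300 = 0.732648
Parallel (pressure accumulator and pedal-travel sensor): 1 − (1 − 0.844900)(1 − 0.727800) = 0.957782
Series ([0.957782] and wheel-speed sensor): 0.957782 × 0.896700 = 0.858843
Parallel ([0.925262], [0.732648], and [0.858843]): 1 − (1 − 0.925262)(1 − 0.732648)(1 − 0.858843) = 0.9972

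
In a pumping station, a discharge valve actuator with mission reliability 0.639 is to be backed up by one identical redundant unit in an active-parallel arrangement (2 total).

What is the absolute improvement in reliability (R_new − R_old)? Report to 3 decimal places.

0.231

R_before = 0.639
R_after = 1 − (1 − 0.639)^2 = 0.870
ΔR = 0.870 − 0.639 = 0.231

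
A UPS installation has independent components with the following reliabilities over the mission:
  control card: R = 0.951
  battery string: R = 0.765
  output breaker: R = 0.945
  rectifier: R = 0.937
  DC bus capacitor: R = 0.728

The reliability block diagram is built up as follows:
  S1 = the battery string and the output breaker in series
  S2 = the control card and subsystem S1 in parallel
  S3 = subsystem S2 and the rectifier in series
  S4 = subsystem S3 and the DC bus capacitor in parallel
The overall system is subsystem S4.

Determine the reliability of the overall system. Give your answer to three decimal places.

0.979

Series (battery string and output breaker): 0.76500 × 0.94500 = 0.72293
Parallel (control card and [0.72293]): 1 − (1 − 0.95100)(1 − 0.72293) = 0.98642
Series ([0.98642] and rectifier): 0.98642 × 0.93700 = 0.92428
Parallel ([0.92428] and DC bus capacitor): 1 − (1 − 0.92428)(1 − 0.72800) = 0.979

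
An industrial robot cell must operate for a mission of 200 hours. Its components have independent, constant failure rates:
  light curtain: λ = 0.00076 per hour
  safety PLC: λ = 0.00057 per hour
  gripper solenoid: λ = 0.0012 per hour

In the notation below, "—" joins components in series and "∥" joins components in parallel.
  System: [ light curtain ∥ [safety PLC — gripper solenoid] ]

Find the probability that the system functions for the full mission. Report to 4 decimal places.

R(light curtain) = exp(−0.00076 × 200) = 0.858988
R(safety PLC) = exp(−0.00057 × 200) = 0.892258
R(gripper solenoid) = exp(−0.0012 × 200) = 0.786628
Series (safety PLC and gripper solenoid): 0.892258 × 0.786628 = 0.701875
Parallel (light curtain and [0.701875]): 1 − (1 − 0.858988)(1 − 0.701875) = 0.9580

0.9580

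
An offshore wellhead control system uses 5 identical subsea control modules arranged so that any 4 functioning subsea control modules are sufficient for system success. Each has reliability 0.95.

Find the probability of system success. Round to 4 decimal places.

R = Σ_{i=4}^{5} C(5,i) p^i (1−p)^{5−i} with p = 0.95
C(5,4)·0.95^4·0.05^1 = 0.203627
C(5,5)·0.95^5·0.05^0 = 0.773781
Sum = 0.9774

0.9774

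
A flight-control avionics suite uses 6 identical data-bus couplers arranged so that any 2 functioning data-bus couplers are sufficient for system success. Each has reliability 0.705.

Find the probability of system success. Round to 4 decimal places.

R = Σ_{i=2}^{6} C(6,i) p^i (1−p)^{6−i} with p = 0.705
C(6,2)·0.705^2·0.295^4 = 0.056462
C(6,3)·0.705^3·0.295^3 = 0.179913
C(6,4)·0.705^4·0.295^2 = 0.322472
C(6,5)·0.705^5·0.295^1 = 0.308261
C(6,6)·0.705^6·0.295^0 = 0.122782
Sum = 0.9899

0.9899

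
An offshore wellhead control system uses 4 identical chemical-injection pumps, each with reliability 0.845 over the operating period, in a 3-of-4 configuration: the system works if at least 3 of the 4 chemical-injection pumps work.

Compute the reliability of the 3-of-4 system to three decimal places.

0.884

R = Σ_{i=3}^{4} C(4,i) p^i (1−p)^{4−i} with p = 0.845
C(4,3)·0.845^3·0.155^1 = 0.37408
C(4,4)·0.845^4·0.155^0 = 0.50983
Sum = 0.884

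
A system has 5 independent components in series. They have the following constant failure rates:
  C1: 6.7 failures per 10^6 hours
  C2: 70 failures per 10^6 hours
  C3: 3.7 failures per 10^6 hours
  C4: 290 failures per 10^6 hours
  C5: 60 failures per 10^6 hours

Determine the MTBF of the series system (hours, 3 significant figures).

2320

Series of exponential components: λ_sys = Σ λ_i
λ_sys = 0.0000067 + 0.000070 + 0.0000037 + 0.00029 + 0.000060 = 4.3040e-04 /h
MTBF = 1 / λ_sys = 2320 h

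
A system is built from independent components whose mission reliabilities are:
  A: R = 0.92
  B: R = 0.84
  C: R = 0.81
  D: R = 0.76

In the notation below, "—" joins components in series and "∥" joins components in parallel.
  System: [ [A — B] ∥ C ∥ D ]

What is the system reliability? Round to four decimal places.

0.9896

Series (A and B): 0.920000 × 0.840000 = 0.772800
Parallel ([0.772800], C, and D): 1 − (1 − 0.772800)(1 − 0.810000)(1 − 0.760000) = 0.9896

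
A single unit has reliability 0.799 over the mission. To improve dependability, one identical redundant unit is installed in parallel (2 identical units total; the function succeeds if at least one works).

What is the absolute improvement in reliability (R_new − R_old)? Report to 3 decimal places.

0.161

R_before = 0.799
R_after = 1 − (1 − 0.799)^2 = 0.960
ΔR = 0.960 − 0.799 = 0.161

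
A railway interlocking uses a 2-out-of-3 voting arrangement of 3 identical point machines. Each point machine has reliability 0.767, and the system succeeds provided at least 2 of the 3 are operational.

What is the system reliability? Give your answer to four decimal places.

R = Σ_{i=2}^{3} C(3,i) p^i (1−p)^{3−i} with p = 0.767
C(3,2)·0.767^2·0.233^1 = 0.411214
C(3,3)·0.767^3·0.233^0 = 0.451218
Sum = 0.8624

0.8624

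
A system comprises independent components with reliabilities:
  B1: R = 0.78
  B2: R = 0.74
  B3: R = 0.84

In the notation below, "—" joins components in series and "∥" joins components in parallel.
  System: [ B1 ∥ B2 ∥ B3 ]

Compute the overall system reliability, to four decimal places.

0.9908

Parallel (B1, B2, and B3): 1 − (1 − 0.780000)(1 − 0.740000)(1 − 0.840000) = 0.9908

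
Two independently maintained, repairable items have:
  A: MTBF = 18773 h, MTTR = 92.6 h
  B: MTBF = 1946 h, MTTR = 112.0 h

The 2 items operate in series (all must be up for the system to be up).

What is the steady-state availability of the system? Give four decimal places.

A(A) = MTBF/(MTBF+MTTR) = 18773/(18773+92.6) = 0.995092
A(B) = MTBF/(MTBF+MTTR) = 1946/(1946+112.0) = 0.945578
Series availability: 0.995092 × 0.945578 = 0.9409

0.9409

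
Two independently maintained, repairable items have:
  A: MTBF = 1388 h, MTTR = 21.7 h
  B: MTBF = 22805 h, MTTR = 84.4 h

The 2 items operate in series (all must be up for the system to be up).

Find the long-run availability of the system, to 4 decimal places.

0.9810

A(A) = MTBF/(MTBF+MTTR) = 1388/(1388+21.7) = 0.984607
A(B) = MTBF/(MTBF+MTTR) = 22805/(22805+84.4) = 0.996313
Series availability: 0.984607 × 0.996313 = 0.9810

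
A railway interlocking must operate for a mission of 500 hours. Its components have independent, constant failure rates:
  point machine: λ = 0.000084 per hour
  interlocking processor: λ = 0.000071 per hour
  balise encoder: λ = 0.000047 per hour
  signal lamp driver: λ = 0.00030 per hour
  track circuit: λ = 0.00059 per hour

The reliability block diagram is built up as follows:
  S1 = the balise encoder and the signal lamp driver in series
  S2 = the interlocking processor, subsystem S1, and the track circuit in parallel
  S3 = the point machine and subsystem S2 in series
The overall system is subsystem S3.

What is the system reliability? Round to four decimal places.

R(point machine) = exp(−0.000084 × 500) = 0.958870
R(interlocking processor) = exp(−0.000071 × 500) = 0.965123
R(balise encoder) = exp(−0.000047 × 500) = 0.976774
R(signal lamp driver) = exp(−0.00030 × 500) = 0.860708
R(track circuit) = exp(−0.00059 × 500) = 0.744532
Series (balise encoder and signal lamp driver): 0.976774 × 0.860708 = 0.840717
Parallel (interlocking processor, [0.840717], and track circuit): 1 − (1 − 0.965123)(1 − 0.840717)(1 − 0.744532) = 0.998581
Series (point machine and [0.998581]): 0.958870 × 0.998581 = 0.9575

0.9575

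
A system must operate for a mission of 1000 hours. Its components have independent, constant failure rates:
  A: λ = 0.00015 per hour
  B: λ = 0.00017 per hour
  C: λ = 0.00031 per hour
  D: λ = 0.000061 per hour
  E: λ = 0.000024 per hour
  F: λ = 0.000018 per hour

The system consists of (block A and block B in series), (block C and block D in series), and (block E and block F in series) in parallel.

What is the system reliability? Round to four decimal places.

0.9965

R(A) = exp(−0.00015 × 1000) = 0.860708
R(B) = exp(−0.00017 × 1000) = 0.843665
R(C) = exp(−0.00031 × 1000) = 0.733447
R(D) = exp(−0.000061 × 1000) = 0.940823
R(E) = exp(−0.000024 × 1000) = 0.976286
R(F) = exp(−0.000018 × 1000) = 0.982161
Series (A and B): 0.860708 × 0.843665 = 0.726149
Series (C and D): 0.733447 × 0.940823 = 0.690044
Series (E and F): 0.976286 × 0.982161 = 0.958870
Parallel ([0.726149], [0.690044], and [0.958870]): 1 − (1 − 0.726149)(1 − 0.690044)(1 − 0.958870) = 0.9965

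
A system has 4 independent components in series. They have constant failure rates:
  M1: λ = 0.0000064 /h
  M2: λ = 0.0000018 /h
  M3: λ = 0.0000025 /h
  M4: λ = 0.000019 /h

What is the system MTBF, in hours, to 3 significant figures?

33700

Series of exponential components: λ_sys = Σ λ_i
λ_sys = 0.0000064 + 0.0000018 + 0.0000025 + 0.000019 = 2.9700e-05 /h
MTBF = 1 / λ_sys = 33700 h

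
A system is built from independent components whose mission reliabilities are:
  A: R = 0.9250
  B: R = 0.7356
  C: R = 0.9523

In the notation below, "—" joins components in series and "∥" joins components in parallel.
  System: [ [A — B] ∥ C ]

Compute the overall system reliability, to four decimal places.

0.9848

Series (A and B): 0.925000 × 0.735600 = 0.680430
Parallel ([0.680430] and C): 1 − (1 − 0.680430)(1 − 0.952300) = 0.9848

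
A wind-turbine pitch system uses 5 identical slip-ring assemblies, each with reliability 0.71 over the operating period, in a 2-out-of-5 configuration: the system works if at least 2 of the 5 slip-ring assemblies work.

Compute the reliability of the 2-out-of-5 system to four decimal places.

0.9728

R = Σ_{i=2}^{5} C(5,i) p^i (1−p)^{5−i} with p = 0.71
C(5,2)·0.71^2·0.29^3 = 0.122945
C(5,3)·0.71^3·0.29^2 = 0.301003
C(5,4)·0.71^4·0.29^1 = 0.368469
C(5,5)·0.71^5·0.29^0 = 0.180423
Sum = 0.9728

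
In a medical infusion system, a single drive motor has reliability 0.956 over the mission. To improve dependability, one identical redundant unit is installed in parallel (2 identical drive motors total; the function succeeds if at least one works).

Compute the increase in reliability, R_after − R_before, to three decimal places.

R_before = 0.956
R_after = 1 − (1 − 0.956)^2 = 0.998
ΔR = 0.998 − 0.956 = 0.042

0.042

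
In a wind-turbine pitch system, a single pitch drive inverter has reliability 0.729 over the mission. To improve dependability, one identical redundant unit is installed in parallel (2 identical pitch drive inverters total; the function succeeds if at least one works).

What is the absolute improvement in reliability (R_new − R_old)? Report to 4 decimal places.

R_before = 0.729
R_after = 1 − (1 − 0.729)^2 = 0.9266
ΔR = 0.9266 − 0.729 = 0.1976

0.1976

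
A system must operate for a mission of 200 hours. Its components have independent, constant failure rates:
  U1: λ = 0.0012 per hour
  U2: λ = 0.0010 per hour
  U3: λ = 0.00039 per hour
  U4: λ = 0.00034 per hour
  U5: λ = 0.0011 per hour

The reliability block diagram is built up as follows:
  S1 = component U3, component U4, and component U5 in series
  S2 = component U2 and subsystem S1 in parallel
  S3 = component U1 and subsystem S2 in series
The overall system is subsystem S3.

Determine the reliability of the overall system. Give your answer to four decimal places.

0.7429

R(U1) = exp(−0.0012 × 200) = 0.786628
R(U2) = exp(−0.0010 × 200) = 0.818731
R(U3) = exp(−0.00039 × 200) = 0.924964
R(U4) = exp(−0.00034 × 200) = 0.934260
R(U5) = exp(−0.0011 × 200) = 0.802519
Series (U3, U4, and U5): 0.924964 × 0.934260 × 0.802519 = 0.693502
Parallel (U2 and [0.693502]): 1 − (1 − 0.818731)(1 − 0.693502) = 0.944441
Series (U1 and [0.944441]): 0.786628 × 0.944441 = 0.7429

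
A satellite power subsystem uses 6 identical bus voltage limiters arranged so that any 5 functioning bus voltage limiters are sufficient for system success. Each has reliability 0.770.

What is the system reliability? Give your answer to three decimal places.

0.582

R = Σ_{i=5}^{6} C(6,i) p^i (1−p)^{6−i} with p = 0.770
C(6,5)·0.770^5·0.230^1 = 0.37354
C(6,6)·0.770^6·0.230^0 = 0.20842
Sum = 0.582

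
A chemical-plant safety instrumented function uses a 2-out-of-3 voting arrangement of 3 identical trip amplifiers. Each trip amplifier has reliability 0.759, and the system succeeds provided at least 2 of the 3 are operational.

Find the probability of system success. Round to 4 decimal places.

R = Σ_{i=2}^{3} C(3,i) p^i (1−p)^{3−i} with p = 0.759
C(3,2)·0.759^2·0.241^1 = 0.416507
C(3,3)·0.759^3·0.241^0 = 0.437245
Sum = 0.8538

0.8538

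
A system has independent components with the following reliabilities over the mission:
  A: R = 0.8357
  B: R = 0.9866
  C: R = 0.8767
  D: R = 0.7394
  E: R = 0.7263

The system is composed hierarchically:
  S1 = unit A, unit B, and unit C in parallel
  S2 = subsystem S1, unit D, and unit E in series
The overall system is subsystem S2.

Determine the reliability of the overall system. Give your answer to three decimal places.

Parallel (A, B, and C): 1 − (1 − 0.83570)(1 − 0.98660)(1 − 0.87670) = 0.99973
Series ([0.99973], D, and E): 0.99973 × 0.73940 × 0.72630 = 0.537

0.537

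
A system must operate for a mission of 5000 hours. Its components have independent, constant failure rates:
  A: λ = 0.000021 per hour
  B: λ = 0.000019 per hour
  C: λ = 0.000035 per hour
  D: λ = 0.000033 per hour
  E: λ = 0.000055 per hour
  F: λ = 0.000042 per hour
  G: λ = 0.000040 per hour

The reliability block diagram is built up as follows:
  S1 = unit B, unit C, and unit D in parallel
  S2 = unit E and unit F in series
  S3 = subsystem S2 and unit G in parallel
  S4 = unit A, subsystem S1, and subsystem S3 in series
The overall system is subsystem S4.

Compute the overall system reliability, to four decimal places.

R(A) = exp(−0.000021 × 5000) = 0.900325
R(B) = exp(−0.000019 × 5000) = 0.909373
R(C) = exp(−0.000035 × 5000) = 0.839457
R(D) = exp(−0.000033 × 5000) = 0.847894
R(E) = exp(−0.000055 × 5000) = 0.759572
R(F) = exp(−0.000042 × 5000) = 0.810584
R(G) = exp(−0.000040 × 5000) = 0.818731
Parallel (B, C, and D): 1 − (1 − 0.909373)(1 − 0.839457)(1 − 0.847894) = 0.997787
Series (E and F): 0.759572 × 0.810584 = 0.615697
Parallel ([0.615697] and G): 1 − (1 − 0.615697)(1 − 0.818731) = 0.930338
Series (A, [0.997787], and [0.930338]): 0.900325 × 0.997787 × 0.930338 = 0.8358

0.8358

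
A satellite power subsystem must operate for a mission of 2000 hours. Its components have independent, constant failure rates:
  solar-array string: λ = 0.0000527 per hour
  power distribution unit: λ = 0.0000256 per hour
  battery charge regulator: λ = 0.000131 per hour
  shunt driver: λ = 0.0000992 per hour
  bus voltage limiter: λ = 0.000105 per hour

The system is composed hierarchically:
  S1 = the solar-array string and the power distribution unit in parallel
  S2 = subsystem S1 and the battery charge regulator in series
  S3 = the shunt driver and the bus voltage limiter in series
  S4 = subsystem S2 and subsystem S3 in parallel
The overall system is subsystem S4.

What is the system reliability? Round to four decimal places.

0.9214

R(solar-array string) = exp(−0.0000527 × 2000) = 0.899964
R(power distribution unit) = exp(−0.0000256 × 2000) = 0.950089
R(battery charge regulator) = exp(−0.000131 × 2000) = 0.769511
R(shunt driver) = exp(−0.0000992 × 2000) = 0.820042
R(bus voltage limiter) = exp(−0.000105 × 2000) = 0.810584
Parallel (solar-array string and power distribution unit): 1 − (1 − 0.899964)(1 − 0.950089) = 0.995007
Series ([0.995007] and battery charge regulator): 0.995007 × 0.769511 = 0.765669
Series (shunt driver and bus voltage limiter): 0.820042 × 0.810584 = 0.664713
Parallel ([0.765669] and [0.664713]): 1 − (1 − 0.765669)(1 − 0.664713) = 0.9214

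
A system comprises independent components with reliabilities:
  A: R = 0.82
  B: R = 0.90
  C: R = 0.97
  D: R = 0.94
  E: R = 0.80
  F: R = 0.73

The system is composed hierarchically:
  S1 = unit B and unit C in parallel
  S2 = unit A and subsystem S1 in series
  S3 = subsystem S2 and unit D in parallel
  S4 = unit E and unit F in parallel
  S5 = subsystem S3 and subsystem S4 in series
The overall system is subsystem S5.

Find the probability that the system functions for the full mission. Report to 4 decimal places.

Parallel (B and C): 1 − (1 − 0.900000)(1 − 0.970000) = 0.997000
Series (A and [0.997000]): 0.820000 × 0.997000 = 0.817540
Parallel ([0.817540] and D): 1 − (1 − 0.817540)(1 − 0.940000) = 0.989052
Parallel (E and F): 1 − (1 − 0.800000)(1 − 0.730000) = 0.946000
Series ([0.989052] and [0.946000]): 0.989052 × 0.946000 = 0.9356

0.9356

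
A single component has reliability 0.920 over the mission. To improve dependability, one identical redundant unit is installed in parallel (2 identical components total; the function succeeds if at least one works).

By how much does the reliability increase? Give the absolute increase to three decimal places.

0.074

R_before = 0.920
R_after = 1 − (1 − 0.920)^2 = 0.994
ΔR = 0.994 − 0.920 = 0.074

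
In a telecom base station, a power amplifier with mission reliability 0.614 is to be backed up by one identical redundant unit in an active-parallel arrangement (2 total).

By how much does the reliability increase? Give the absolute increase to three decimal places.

0.237

R_before = 0.614
R_after = 1 − (1 − 0.614)^2 = 0.851
ΔR = 0.851 − 0.614 = 0.237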